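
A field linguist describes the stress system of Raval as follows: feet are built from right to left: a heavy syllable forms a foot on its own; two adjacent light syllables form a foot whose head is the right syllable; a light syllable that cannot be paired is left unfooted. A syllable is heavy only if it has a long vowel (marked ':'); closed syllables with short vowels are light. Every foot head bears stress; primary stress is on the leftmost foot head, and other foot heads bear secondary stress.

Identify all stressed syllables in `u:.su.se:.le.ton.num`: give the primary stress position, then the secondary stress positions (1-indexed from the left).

Weights: 1 u: H, 2 su L, 3 se: H, 4 le L, 5 ton L, 6 num L.
Parse right to left (heavy = foot alone; LL = one foot; stranded L unfooted): (ˈu:) su (ˈse:) le (ton.ˈnum).
Foot heads: 1, 3, 6.
Primary stress on the leftmost head = syllable 1.
Secondary stress on 3, 6: ˈu:.su.ˌse:.le.ton.ˌnum.

primary 1, secondary 3, 6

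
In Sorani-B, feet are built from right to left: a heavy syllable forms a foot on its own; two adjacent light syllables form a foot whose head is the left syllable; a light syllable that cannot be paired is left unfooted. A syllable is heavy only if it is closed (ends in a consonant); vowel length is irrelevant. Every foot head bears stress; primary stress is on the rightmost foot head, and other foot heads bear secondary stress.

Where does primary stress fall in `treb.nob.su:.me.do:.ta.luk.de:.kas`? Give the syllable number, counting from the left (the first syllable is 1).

9

Weights: 1 treb H, 2 nob H, 3 su: L, 4 me L, 5 do: L, 6 ta L, 7 luk H, 8 de: L, 9 kas H.
Parse right to left (heavy = foot alone; LL = one foot; stranded L unfooted): (ˈtreb) (ˈnob) (ˈsu:.me) (ˈdo:.ta) (ˈluk) de: (ˈkas).
Foot heads: 1, 2, 3, 5, 7, 9.
Primary stress on the rightmost head = syllable 9.
Primary stress: syllable 9 → treb.nob.su:.me.do:.ta.luk.de:.ˈkas.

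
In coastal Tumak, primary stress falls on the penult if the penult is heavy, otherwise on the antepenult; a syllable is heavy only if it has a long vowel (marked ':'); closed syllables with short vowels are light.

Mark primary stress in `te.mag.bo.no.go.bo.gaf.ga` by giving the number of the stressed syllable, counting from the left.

Weights: 6 bo L, 7 gaf L, 8 ga L.
The penult (syllable 7, gaf) is light, so stress falls on the antepenult (syllable 6, bo).
Primary stress: syllable 6 → te.mag.bo.no.go.ˈbo.gaf.ga.

6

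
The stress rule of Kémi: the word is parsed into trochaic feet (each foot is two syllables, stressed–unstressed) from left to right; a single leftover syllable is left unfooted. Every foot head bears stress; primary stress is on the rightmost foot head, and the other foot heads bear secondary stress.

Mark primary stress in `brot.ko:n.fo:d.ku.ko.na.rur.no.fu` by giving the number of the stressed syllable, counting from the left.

7

Parse left to right into trochaic (ˈσσ) feet: (ˈbrot.ko:n) (ˈfo:d.ku) (ˈko.na) (ˈrur.no) fu. Syllable 9 is left unfooted.
Foot heads (stressed positions): 1, 3, 5, 7.
End Rule Rightmost: primary stress on the rightmost head = syllable 7.
Primary stress: syllable 7 → brot.ko:n.fo:d.ku.ko.na.ˈrur.no.fu.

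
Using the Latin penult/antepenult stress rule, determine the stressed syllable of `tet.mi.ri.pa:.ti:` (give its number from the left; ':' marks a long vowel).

Classical Latin: stress the penult if heavy (long vowel or closed), else the antepenult.
Weights: 3 ri L, 4 pa: H, 5 ti: H.
The penult (syllable 4, pa:) is heavy, so it takes stress.
Stress on syllable 4: tet.mi.ri.ˈpa:.ti:.

4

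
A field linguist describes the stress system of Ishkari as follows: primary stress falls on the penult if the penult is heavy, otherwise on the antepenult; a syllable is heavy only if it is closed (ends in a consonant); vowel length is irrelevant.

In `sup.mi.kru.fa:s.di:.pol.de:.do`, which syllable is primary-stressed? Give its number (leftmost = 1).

6

Weights: 6 pol H, 7 de: L, 8 do L.
The penult (syllable 7, de:) is light, so stress falls on the antepenult (syllable 6, pol).
Primary stress: syllable 6 → sup.mi.kru.fa:s.di:.ˈpol.de:.do.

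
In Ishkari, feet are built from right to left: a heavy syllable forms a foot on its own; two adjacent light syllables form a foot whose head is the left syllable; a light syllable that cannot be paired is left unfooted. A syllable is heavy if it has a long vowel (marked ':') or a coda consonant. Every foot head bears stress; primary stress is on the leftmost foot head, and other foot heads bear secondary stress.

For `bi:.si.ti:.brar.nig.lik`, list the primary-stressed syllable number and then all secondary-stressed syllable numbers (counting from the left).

Weights: 1 bi: H, 2 si L, 3 ti: H, 4 brar H, 5 nig H, 6 lik H.
Parse right to left (heavy = foot alone; LL = one foot; stranded L unfooted): (ˈbi:) si (ˈti:) (ˈbrar) (ˈnig) (ˈlik).
Foot heads: 1, 3, 4, 5, 6.
Primary stress on the leftmost head = syllable 1.
Secondary stress on 3, 4, 5, 6: ˈbi:.si.ˌti:.ˌbrar.ˌnig.ˌlik.

primary 1, secondary 3, 4, 5, 6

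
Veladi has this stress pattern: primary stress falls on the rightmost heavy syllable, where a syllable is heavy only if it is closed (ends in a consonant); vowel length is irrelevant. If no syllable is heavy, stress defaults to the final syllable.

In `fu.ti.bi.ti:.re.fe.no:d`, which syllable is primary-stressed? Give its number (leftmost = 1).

7

Weights: 1 fu L, 2 ti L, 3 bi L, 4 ti: L, 5 re L, 6 fe L, 7 no:d H.
Heavy syllables in the domain: 7. The rightmost is syllable 7 (no:d).
Primary stress: syllable 7 → fu.ti.bi.ti:.re.fe.ˈno:d.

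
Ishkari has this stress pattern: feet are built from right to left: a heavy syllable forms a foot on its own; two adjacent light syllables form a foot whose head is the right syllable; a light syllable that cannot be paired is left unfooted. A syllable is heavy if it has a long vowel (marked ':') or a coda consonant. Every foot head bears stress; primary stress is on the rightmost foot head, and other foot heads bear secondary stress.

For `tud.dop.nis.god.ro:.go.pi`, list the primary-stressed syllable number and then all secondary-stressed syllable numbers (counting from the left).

primary 7, secondary 1, 2, 3, 4, 5

Weights: 1 tud H, 2 dop H, 3 nis H, 4 god H, 5 ro: H, 6 go L, 7 pi L.
Parse right to left (heavy = foot alone; LL = one foot; stranded L unfooted): (ˈtud) (ˈdop) (ˈnis) (ˈgod) (ˈro:) (go.ˈpi).
Foot heads: 1, 2, 3, 4, 5, 7.
Primary stress on the rightmost head = syllable 7.
Secondary stress on 1, 2, 3, 4, 5: ˌtud.ˌdop.ˌnis.ˌgod.ˌro:.go.ˈpi.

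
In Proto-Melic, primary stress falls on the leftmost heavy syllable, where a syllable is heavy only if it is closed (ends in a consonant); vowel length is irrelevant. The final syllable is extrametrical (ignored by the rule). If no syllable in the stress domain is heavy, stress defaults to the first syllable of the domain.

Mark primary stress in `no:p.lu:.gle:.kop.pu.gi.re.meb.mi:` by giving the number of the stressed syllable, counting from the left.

1

The final syllable (9, mi:) is extrametrical; the stress domain is syllables 1–8.
Weights: 1 no:p H, 2 lu: L, 3 gle: L, 4 kop H, 5 pu L, 6 gi L, 7 re L, 8 meb H.
Heavy syllables in the domain: 1, 4, 8. The leftmost is syllable 1 (no:p).
Primary stress: syllable 1 → ˈno:p.lu:.gle:.kop.pu.gi.re.meb.mi:.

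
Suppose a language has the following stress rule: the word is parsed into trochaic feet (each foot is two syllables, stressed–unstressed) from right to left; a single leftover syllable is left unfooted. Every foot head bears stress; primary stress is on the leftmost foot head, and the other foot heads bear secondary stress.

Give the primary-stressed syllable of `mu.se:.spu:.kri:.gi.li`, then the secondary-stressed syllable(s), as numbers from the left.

primary 1, secondary 3, 5

Parse right to left into trochaic (ˈσσ) feet: (ˈmu.se:) (ˈspu:.kri:) (ˈgi.li).
Foot heads (stressed positions): 1, 3, 5.
End Rule Leftmost: primary stress on the leftmost head = syllable 1.
Secondary stress on 3, 5: ˈmu.se:.ˌspu:.kri:.ˌgi.li.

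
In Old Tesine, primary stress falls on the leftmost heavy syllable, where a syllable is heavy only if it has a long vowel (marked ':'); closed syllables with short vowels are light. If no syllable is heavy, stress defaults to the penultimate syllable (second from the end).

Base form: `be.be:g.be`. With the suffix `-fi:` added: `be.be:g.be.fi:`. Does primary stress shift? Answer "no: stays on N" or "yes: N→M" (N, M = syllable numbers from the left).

Base `be.be:g.be` (3 syllables):
  Weights: 1 be L, 2 be:g H, 3 be L.
  Heavy syllables in the domain: 2. The leftmost is syllable 2 (be:g).
  → primary stress on syllable 2.
Suffixed `be.be:g.be.fi:` (4 syllables):
  Weights: 1 be L, 2 be:g H, 3 be L, 4 fi: H.
  Heavy syllables in the domain: 2, 4. The leftmost is syllable 2 (be:g).
  → primary stress on syllable 2.

no: stays on 2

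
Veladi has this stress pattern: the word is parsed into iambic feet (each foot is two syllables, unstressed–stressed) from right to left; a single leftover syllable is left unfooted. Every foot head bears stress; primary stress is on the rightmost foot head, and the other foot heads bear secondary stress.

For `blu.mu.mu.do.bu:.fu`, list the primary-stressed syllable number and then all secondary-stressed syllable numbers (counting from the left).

primary 6, secondary 2, 4

Parse right to left into iambic (σˈσ) feet: (blu.ˈmu) (mu.ˈdo) (bu:.ˈfu).
Foot heads (stressed positions): 2, 4, 6.
End Rule Rightmost: primary stress on the rightmost head = syllable 6.
Secondary stress on 2, 4: blu.ˌmu.mu.ˌdo.bu:.ˈfu.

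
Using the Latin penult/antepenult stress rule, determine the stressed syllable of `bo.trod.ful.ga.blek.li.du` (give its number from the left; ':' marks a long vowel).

5

Classical Latin: stress the penult if heavy (long vowel or closed), else the antepenult.
Weights: 5 blek H, 6 li L, 7 du L.
The penult (syllable 6, li) is light, so stress falls on the antepenult (syllable 5, blek).
Stress on syllable 5: bo.trod.ful.ga.ˈblek.li.du.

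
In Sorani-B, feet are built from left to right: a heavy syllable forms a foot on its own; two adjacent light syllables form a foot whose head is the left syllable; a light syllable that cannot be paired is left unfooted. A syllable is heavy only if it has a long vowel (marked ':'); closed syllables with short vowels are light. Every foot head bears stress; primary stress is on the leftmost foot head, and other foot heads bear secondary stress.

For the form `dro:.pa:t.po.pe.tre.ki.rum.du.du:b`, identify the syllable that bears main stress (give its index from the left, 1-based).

1

Weights: 1 dro: H, 2 pa:t H, 3 po L, 4 pe L, 5 tre L, 6 ki L, 7 rum L, 8 du L, 9 du:b H.
Parse left to right (heavy = foot alone; LL = one foot; stranded L unfooted): (ˈdro:) (ˈpa:t) (ˈpo.pe) (ˈtre.ki) (ˈrum.du) (ˈdu:b).
Foot heads: 1, 2, 3, 5, 7, 9.
Primary stress on the leftmost head = syllable 1.
Primary stress: syllable 1 → ˈdro:.pa:t.po.pe.tre.ki.rum.du.du:b.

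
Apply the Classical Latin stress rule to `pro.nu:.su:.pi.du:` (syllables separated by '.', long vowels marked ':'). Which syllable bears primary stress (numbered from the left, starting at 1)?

Classical Latin: stress the penult if heavy (long vowel or closed), else the antepenult.
Weights: 3 su: H, 4 pi L, 5 du: H.
The penult (syllable 4, pi) is light, so stress falls on the antepenult (syllable 3, su:).
Stress on syllable 3: pro.nu:.ˈsu:.pi.du:.

3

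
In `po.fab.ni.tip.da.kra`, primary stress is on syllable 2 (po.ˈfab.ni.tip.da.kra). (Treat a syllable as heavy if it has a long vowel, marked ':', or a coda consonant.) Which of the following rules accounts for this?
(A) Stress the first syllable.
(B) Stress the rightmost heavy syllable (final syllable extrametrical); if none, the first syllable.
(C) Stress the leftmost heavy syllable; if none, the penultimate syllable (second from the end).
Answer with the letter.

Rule A → syllable 1 (observed: 2).
Rule B → syllable 4 (observed: 2).
Rule C → syllable 2 ✓.

C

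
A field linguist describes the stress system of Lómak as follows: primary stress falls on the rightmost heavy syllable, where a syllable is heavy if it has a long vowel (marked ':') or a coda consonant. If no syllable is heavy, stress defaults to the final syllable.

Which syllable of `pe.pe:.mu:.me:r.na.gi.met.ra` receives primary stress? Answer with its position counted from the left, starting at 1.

Weights: 1 pe L, 2 pe: H, 3 mu: H, 4 me:r H, 5 na L, 6 gi L, 7 met H, 8 ra L.
Heavy syllables in the domain: 2, 3, 4, 7. The rightmost is syllable 7 (met).
Primary stress: syllable 7 → pe.pe:.mu:.me:r.na.gi.ˈmet.ra.

7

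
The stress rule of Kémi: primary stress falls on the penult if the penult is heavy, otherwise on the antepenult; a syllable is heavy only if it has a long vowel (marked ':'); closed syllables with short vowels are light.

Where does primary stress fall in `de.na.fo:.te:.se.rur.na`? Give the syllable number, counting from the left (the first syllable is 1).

Weights: 5 se L, 6 rur L, 7 na L.
The penult (syllable 6, rur) is light, so stress falls on the antepenult (syllable 5, se).
Primary stress: syllable 5 → de.na.fo:.te:.ˈse.rur.na.

5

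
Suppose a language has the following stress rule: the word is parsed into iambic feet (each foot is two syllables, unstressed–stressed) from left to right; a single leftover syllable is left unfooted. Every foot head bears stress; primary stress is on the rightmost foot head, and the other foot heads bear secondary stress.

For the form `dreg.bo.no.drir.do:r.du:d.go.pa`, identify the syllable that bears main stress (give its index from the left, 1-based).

Parse left to right into iambic (σˈσ) feet: (dreg.ˈbo) (no.ˈdrir) (do:r.ˈdu:d) (go.ˈpa).
Foot heads (stressed positions): 2, 4, 6, 8.
End Rule Rightmost: primary stress on the rightmost head = syllable 8.
Primary stress: syllable 8 → dreg.bo.no.drir.do:r.du:d.go.ˈpa.

8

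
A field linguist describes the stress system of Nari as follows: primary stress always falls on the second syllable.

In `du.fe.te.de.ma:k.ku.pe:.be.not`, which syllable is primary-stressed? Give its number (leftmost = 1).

The word has 9 syllables; the second syllable is syllable 2 (fe).
Primary stress: syllable 2 → du.ˈfe.te.de.ma:k.ku.pe:.be.not.

2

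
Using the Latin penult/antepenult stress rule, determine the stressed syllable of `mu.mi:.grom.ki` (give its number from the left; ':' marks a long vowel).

Classical Latin: stress the penult if heavy (long vowel or closed), else the antepenult.
Weights: 2 mi: H, 3 grom H, 4 ki L.
The penult (syllable 3, grom) is heavy, so it takes stress.
Stress on syllable 3: mu.mi:.ˈgrom.ki.

3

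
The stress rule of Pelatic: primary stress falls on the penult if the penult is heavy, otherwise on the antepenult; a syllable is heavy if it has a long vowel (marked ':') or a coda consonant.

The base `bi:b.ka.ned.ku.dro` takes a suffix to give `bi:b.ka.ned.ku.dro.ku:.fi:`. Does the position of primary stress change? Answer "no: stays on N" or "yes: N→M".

yes: 3→6

Base `bi:b.ka.ned.ku.dro` (5 syllables):
  Weights: 3 ned H, 4 ku L, 5 dro L.
  The penult (syllable 4, ku) is light, so stress falls on the antepenult (syllable 3, ned).
  → primary stress on syllable 3.
Suffixed `bi:b.ka.ned.ku.dro.ku:.fi:` (7 syllables):
  Weights: 5 dro L, 6 ku: H, 7 fi: H.
  The penult (syllable 6, ku:) is heavy, so it takes stress.
  → primary stress on syllable 6.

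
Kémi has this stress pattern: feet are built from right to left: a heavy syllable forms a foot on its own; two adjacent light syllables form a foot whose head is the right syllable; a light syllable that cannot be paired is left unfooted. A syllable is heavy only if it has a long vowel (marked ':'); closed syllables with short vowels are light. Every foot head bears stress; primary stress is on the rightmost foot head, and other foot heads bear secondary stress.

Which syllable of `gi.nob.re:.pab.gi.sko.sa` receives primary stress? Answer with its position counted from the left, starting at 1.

Weights: 1 gi L, 2 nob L, 3 re: H, 4 pab L, 5 gi L, 6 sko L, 7 sa L.
Parse right to left (heavy = foot alone; LL = one foot; stranded L unfooted): (gi.ˈnob) (ˈre:) (pab.ˈgi) (sko.ˈsa).
Foot heads: 2, 3, 5, 7.
Primary stress on the rightmost head = syllable 7.
Primary stress: syllable 7 → gi.nob.re:.pab.gi.sko.ˈsa.

7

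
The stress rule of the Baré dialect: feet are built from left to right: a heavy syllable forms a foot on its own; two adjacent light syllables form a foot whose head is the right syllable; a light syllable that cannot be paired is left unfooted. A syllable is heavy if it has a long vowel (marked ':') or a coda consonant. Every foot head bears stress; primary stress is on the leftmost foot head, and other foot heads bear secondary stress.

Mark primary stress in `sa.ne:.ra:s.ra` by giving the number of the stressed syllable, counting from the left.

Weights: 1 sa L, 2 ne: H, 3 ra:s H, 4 ra L.
Parse left to right (heavy = foot alone; LL = one foot; stranded L unfooted): sa (ˈne:) (ˈra:s) ra.
Foot heads: 2, 3.
Primary stress on the leftmost head = syllable 2.
Primary stress: syllable 2 → sa.ˈne:.ra:s.ra.

2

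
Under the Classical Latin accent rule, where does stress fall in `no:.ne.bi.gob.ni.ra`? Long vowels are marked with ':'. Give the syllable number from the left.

4

Classical Latin: stress the penult if heavy (long vowel or closed), else the antepenult.
Weights: 4 gob H, 5 ni L, 6 ra L.
The penult (syllable 5, ni) is light, so stress falls on the antepenult (syllable 4, gob).
Stress on syllable 4: no:.ne.bi.ˈgob.ni.ra.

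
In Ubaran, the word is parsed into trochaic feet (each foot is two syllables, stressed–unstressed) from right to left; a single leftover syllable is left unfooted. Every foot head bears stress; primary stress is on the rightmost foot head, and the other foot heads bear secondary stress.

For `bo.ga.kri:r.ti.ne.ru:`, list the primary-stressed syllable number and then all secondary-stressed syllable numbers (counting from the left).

primary 5, secondary 1, 3

Parse right to left into trochaic (ˈσσ) feet: (ˈbo.ga) (ˈkri:r.ti) (ˈne.ru:).
Foot heads (stressed positions): 1, 3, 5.
End Rule Rightmost: primary stress on the rightmost head = syllable 5.
Secondary stress on 1, 3: ˌbo.ga.ˌkri:r.ti.ˈne.ru:.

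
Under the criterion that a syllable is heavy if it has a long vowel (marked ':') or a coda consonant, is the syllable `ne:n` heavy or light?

`ne:n`: long vowel, closed (coda /n/). Long vowel and closed → heavy.

heavy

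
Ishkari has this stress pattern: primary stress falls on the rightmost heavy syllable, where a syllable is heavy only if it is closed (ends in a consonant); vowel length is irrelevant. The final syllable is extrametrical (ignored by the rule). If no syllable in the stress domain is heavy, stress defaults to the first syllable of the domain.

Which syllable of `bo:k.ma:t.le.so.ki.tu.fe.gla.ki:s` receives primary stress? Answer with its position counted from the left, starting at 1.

2

The final syllable (9, ki:s) is extrametrical; the stress domain is syllables 1–8.
Weights: 1 bo:k H, 2 ma:t H, 3 le L, 4 so L, 5 ki L, 6 tu L, 7 fe L, 8 gla L.
Heavy syllables in the domain: 1, 2. The rightmost is syllable 2 (ma:t).
Primary stress: syllable 2 → bo:k.ˈma:t.le.so.ki.tu.fe.gla.ki:s.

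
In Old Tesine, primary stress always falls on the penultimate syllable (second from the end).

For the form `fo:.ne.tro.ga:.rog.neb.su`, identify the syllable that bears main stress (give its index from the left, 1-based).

The word has 7 syllables; the penultimate syllable (second from the end) is syllable 6 (neb).
Primary stress: syllable 6 → fo:.ne.tro.ga:.rog.ˈneb.su.

6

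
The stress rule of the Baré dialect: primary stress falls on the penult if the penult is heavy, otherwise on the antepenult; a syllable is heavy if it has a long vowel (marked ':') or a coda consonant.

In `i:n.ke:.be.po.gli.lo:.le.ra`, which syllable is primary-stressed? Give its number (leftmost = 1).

Weights: 6 lo: H, 7 le L, 8 ra L.
The penult (syllable 7, le) is light, so stress falls on the antepenult (syllable 6, lo:).
Primary stress: syllable 6 → i:n.ke:.be.po.gli.ˈlo:.le.ra.

6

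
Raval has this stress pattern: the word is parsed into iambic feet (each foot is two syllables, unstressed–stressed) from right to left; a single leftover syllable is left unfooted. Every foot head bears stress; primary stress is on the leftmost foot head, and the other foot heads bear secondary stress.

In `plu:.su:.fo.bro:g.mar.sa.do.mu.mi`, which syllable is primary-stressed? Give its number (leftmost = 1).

Parse right to left into iambic (σˈσ) feet: plu: (su:.ˈfo) (bro:g.ˈmar) (sa.ˈdo) (mu.ˈmi). Syllable 1 is left unfooted.
Foot heads (stressed positions): 3, 5, 7, 9.
End Rule Leftmost: primary stress on the leftmost head = syllable 3.
Primary stress: syllable 3 → plu:.su:.ˈfo.bro:g.mar.sa.do.mu.mi.

3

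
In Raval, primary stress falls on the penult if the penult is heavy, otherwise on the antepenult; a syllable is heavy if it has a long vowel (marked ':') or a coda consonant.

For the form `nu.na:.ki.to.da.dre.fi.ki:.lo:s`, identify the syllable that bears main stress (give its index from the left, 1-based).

Weights: 7 fi L, 8 ki: H, 9 lo:s H.
The penult (syllable 8, ki:) is heavy, so it takes stress.
Primary stress: syllable 8 → nu.na:.ki.to.da.dre.fi.ˈki:.lo:s.

8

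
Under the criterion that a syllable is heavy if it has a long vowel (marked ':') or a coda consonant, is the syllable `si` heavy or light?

light

`si`: short vowel, open (no coda). Short vowel, open → light.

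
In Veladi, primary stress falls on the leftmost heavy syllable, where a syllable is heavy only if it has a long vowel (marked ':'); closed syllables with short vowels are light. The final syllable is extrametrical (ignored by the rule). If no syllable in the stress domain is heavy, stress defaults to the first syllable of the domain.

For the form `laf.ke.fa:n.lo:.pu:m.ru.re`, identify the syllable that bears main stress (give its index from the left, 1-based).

The final syllable (7, re) is extrametrical; the stress domain is syllables 1–6.
Weights: 1 laf L, 2 ke L, 3 fa:n H, 4 lo: H, 5 pu:m H, 6 ru L.
Heavy syllables in the domain: 3, 4, 5. The leftmost is syllable 3 (fa:n).
Primary stress: syllable 3 → laf.ke.ˈfa:n.lo:.pu:m.ru.re.

3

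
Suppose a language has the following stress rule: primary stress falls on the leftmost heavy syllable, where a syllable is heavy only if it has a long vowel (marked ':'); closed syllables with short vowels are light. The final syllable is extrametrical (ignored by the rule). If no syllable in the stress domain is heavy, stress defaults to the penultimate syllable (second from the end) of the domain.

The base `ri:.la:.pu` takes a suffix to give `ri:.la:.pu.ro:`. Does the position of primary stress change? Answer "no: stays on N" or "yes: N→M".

no: stays on 1

Base `ri:.la:.pu` (3 syllables):
  The final syllable (3, pu) is extrametrical; the stress domain is syllables 1–2.
  Weights: 1 ri: H, 2 la: H.
  Heavy syllables in the domain: 1, 2. The leftmost is syllable 1 (ri:).
  → primary stress on syllable 1.
Suffixed `ri:.la:.pu.ro:` (4 syllables):
  The final syllable (4, ro:) is extrametrical; the stress domain is syllables 1–3.
  Weights: 1 ri: H, 2 la: H, 3 pu L.
  Heavy syllables in the domain: 1, 2. The leftmost is syllable 1 (ri:).
  → primary stress on syllable 1.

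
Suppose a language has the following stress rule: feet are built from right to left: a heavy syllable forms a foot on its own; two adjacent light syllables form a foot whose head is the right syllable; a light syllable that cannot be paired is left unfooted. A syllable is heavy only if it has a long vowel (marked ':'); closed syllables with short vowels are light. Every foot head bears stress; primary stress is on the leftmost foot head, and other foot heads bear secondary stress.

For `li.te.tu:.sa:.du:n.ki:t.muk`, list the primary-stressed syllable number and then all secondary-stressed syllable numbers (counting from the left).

primary 2, secondary 3, 4, 5, 6

Weights: 1 li L, 2 te L, 3 tu: H, 4 sa: H, 5 du:n H, 6 ki:t H, 7 muk L.
Parse right to left (heavy = foot alone; LL = one foot; stranded L unfooted): (li.ˈte) (ˈtu:) (ˈsa:) (ˈdu:n) (ˈki:t) muk.
Foot heads: 2, 3, 4, 5, 6.
Primary stress on the leftmost head = syllable 2.
Secondary stress on 3, 4, 5, 6: li.ˈte.ˌtu:.ˌsa:.ˌdu:n.ˌki:t.muk.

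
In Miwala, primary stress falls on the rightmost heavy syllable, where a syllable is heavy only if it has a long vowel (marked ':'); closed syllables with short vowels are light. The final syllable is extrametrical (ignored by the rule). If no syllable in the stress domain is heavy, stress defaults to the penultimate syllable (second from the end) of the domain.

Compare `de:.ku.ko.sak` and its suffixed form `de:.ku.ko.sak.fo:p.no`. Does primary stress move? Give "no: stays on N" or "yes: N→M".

Base `de:.ku.ko.sak` (4 syllables):
  The final syllable (4, sak) is extrametrical; the stress domain is syllables 1–3.
  Weights: 1 de: H, 2 ku L, 3 ko L.
  Heavy syllables in the domain: 1. The rightmost is syllable 1 (de:).
  → primary stress on syllable 1.
Suffixed `de:.ku.ko.sak.fo:p.no` (6 syllables):
  The final syllable (6, no) is extrametrical; the stress domain is syllables 1–5.
  Weights: 1 de: H, 2 ku L, 3 ko L, 4 sak L, 5 fo:p H.
  Heavy syllables in the domain: 1, 5. The rightmost is syllable 5 (fo:p).
  → primary stress on syllable 5.

yes: 1→5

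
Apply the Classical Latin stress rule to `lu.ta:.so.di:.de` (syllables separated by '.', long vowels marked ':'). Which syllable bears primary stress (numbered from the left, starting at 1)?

4

Classical Latin: stress the penult if heavy (long vowel or closed), else the antepenult.
Weights: 3 so L, 4 di: H, 5 de L.
The penult (syllable 4, di:) is heavy, so it takes stress.
Stress on syllable 4: lu.ta:.so.ˈdi:.de.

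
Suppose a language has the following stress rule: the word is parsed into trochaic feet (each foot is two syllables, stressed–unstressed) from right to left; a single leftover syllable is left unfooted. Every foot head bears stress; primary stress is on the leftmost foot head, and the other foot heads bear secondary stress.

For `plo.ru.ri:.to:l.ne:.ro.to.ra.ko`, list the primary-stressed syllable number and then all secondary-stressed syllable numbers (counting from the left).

Parse right to left into trochaic (ˈσσ) feet: plo (ˈru.ri:) (ˈto:l.ne:) (ˈro.to) (ˈra.ko). Syllable 1 is left unfooted.
Foot heads (stressed positions): 2, 4, 6, 8.
End Rule Leftmost: primary stress on the leftmost head = syllable 2.
Secondary stress on 4, 6, 8: plo.ˈru.ri:.ˌto:l.ne:.ˌro.to.ˌra.ko.

primary 2, secondary 4, 6, 8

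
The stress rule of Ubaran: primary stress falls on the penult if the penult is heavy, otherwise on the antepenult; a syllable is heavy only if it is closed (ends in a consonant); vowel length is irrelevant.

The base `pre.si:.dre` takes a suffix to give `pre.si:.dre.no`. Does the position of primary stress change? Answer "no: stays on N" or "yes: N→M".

yes: 1→2

Base `pre.si:.dre` (3 syllables):
  Weights: 1 pre L, 2 si: L, 3 dre L.
  The penult (syllable 2, si:) is light, so stress falls on the antepenult (syllable 1, pre).
  → primary stress on syllable 1.
Suffixed `pre.si:.dre.no` (4 syllables):
  Weights: 2 si: L, 3 dre L, 4 no L.
  The penult (syllable 3, dre) is light, so stress falls on the antepenult (syllable 2, si:).
  → primary stress on syllable 2.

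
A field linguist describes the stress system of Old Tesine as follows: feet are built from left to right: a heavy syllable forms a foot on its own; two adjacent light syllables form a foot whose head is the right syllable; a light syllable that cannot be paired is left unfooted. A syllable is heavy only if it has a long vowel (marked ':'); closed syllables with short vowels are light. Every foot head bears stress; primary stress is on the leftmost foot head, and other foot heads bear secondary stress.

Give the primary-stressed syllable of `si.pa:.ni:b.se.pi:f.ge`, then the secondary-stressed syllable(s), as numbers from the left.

primary 2, secondary 3, 5

Weights: 1 si L, 2 pa: H, 3 ni:b H, 4 se L, 5 pi:f H, 6 ge L.
Parse left to right (heavy = foot alone; LL = one foot; stranded L unfooted): si (ˈpa:) (ˈni:b) se (ˈpi:f) ge.
Foot heads: 2, 3, 5.
Primary stress on the leftmost head = syllable 2.
Secondary stress on 3, 5: si.ˈpa:.ˌni:b.se.ˌpi:f.ge.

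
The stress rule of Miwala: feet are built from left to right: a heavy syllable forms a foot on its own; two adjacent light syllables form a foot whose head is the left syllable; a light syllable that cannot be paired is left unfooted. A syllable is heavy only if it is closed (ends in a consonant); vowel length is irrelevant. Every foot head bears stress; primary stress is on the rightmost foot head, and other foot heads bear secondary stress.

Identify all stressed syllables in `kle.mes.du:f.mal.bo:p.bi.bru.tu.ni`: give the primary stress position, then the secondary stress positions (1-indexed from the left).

primary 8, secondary 2, 3, 4, 5, 6

Weights: 1 kle L, 2 mes H, 3 du:f H, 4 mal H, 5 bo:p H, 6 bi L, 7 bru L, 8 tu L, 9 ni L.
Parse left to right (heavy = foot alone; LL = one foot; stranded L unfooted): kle (ˈmes) (ˈdu:f) (ˈmal) (ˈbo:p) (ˈbi.bru) (ˈtu.ni).
Foot heads: 2, 3, 4, 5, 6, 8.
Primary stress on the rightmost head = syllable 8.
Secondary stress on 2, 3, 4, 5, 6: kle.ˌmes.ˌdu:f.ˌmal.ˌbo:p.ˌbi.bru.ˈtu.ni.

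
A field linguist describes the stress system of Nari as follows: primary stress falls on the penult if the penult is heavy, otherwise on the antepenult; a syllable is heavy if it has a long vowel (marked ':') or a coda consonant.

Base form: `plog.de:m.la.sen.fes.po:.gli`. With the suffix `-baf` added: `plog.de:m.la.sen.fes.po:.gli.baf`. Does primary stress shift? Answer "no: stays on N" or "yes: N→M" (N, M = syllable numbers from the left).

no: stays on 6

Base `plog.de:m.la.sen.fes.po:.gli` (7 syllables):
  Weights: 5 fes H, 6 po: H, 7 gli L.
  The penult (syllable 6, po:) is heavy, so it takes stress.
  → primary stress on syllable 6.
Suffixed `plog.de:m.la.sen.fes.po:.gli.baf` (8 syllables):
  Weights: 6 po: H, 7 gli L, 8 baf H.
  The penult (syllable 7, gli) is light, so stress falls on the antepenult (syllable 6, po:).
  → primary stress on syllable 6.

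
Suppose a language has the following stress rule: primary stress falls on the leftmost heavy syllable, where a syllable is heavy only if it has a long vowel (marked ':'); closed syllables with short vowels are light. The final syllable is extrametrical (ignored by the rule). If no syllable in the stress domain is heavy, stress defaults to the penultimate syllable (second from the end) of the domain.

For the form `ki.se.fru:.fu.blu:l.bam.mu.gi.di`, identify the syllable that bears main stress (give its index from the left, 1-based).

The final syllable (9, di) is extrametrical; the stress domain is syllables 1–8.
Weights: 1 ki L, 2 se L, 3 fru: H, 4 fu L, 5 blu:l H, 6 bam L, 7 mu L, 8 gi L.
Heavy syllables in the domain: 3, 5. The leftmost is syllable 3 (fru:).
Primary stress: syllable 3 → ki.se.ˈfru:.fu.blu:l.bam.mu.gi.di.

3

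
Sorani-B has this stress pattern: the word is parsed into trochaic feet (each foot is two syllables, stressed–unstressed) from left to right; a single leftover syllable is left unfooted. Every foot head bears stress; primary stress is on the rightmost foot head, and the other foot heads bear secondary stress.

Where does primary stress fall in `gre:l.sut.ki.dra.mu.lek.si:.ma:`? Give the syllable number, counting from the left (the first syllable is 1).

7

Parse left to right into trochaic (ˈσσ) feet: (ˈgre:l.sut) (ˈki.dra) (ˈmu.lek) (ˈsi:.ma:).
Foot heads (stressed positions): 1, 3, 5, 7.
End Rule Rightmost: primary stress on the rightmost head = syllable 7.
Primary stress: syllable 7 → gre:l.sut.ki.dra.mu.lek.ˈsi:.ma:.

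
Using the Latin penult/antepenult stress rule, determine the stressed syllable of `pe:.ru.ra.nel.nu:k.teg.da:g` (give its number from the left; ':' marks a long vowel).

6

Classical Latin: stress the penult if heavy (long vowel or closed), else the antepenult.
Weights: 5 nu:k H, 6 teg H, 7 da:g H.
The penult (syllable 6, teg) is heavy, so it takes stress.
Stress on syllable 6: pe:.ru.ra.nel.nu:k.ˈteg.da:g.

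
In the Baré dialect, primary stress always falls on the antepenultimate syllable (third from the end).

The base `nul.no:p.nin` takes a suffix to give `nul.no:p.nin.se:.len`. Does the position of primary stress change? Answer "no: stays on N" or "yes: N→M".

yes: 1→3

Base `nul.no:p.nin` (3 syllables):
  The word has 3 syllables; the antepenultimate syllable (third from the end) is syllable 1 (nul).
  → primary stress on syllable 1.
Suffixed `nul.no:p.nin.se:.len` (5 syllables):
  The word has 5 syllables; the antepenultimate syllable (third from the end) is syllable 3 (nin).
  → primary stress on syllable 3.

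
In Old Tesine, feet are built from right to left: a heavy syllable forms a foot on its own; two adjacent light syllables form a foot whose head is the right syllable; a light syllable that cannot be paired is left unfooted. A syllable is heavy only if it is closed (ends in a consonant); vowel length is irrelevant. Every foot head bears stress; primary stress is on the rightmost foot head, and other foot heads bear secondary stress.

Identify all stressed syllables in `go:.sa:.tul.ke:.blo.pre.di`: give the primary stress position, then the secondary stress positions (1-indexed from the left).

Weights: 1 go: L, 2 sa: L, 3 tul H, 4 ke: L, 5 blo L, 6 pre L, 7 di L.
Parse right to left (heavy = foot alone; LL = one foot; stranded L unfooted): (go:.ˈsa:) (ˈtul) (ke:.ˈblo) (pre.ˈdi).
Foot heads: 2, 3, 5, 7.
Primary stress on the rightmost head = syllable 7.
Secondary stress on 2, 3, 5: go:.ˌsa:.ˌtul.ke:.ˌblo.pre.ˈdi.

primary 7, secondary 2, 3, 5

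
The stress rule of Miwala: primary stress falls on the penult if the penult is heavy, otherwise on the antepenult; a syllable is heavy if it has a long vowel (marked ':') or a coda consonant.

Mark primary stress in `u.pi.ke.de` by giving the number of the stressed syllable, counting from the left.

Weights: 2 pi L, 3 ke L, 4 de L.
The penult (syllable 3, ke) is light, so stress falls on the antepenult (syllable 2, pi).
Primary stress: syllable 2 → u.ˈpi.ke.de.

2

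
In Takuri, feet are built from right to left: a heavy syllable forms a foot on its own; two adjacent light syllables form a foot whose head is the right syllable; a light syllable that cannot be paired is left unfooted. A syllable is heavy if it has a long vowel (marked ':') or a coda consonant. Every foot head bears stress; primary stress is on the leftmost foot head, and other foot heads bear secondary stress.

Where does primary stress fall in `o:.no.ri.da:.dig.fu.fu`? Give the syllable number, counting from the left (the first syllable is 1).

1

Weights: 1 o: H, 2 no L, 3 ri L, 4 da: H, 5 dig H, 6 fu L, 7 fu L.
Parse right to left (heavy = foot alone; LL = one foot; stranded L unfooted): (ˈo:) (no.ˈri) (ˈda:) (ˈdig) (fu.ˈfu).
Foot heads: 1, 3, 4, 5, 7.
Primary stress on the leftmost head = syllable 1.
Primary stress: syllable 1 → ˈo:.no.ri.da:.dig.fu.fu.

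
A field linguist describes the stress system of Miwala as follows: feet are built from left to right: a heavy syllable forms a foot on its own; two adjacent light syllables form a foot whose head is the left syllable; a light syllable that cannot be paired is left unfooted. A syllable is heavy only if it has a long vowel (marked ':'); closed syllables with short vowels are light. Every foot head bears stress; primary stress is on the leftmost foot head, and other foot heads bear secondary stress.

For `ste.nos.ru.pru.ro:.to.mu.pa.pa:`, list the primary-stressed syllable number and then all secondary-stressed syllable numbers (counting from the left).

primary 1, secondary 3, 5, 6, 9

Weights: 1 ste L, 2 nos L, 3 ru L, 4 pru L, 5 ro: H, 6 to L, 7 mu L, 8 pa L, 9 pa: H.
Parse left to right (heavy = foot alone; LL = one foot; stranded L unfooted): (ˈste.nos) (ˈru.pru) (ˈro:) (ˈto.mu) pa (ˈpa:).
Foot heads: 1, 3, 5, 6, 9.
Primary stress on the leftmost head = syllable 1.
Secondary stress on 3, 5, 6, 9: ˈste.nos.ˌru.pru.ˌro:.ˌto.mu.pa.ˌpa:.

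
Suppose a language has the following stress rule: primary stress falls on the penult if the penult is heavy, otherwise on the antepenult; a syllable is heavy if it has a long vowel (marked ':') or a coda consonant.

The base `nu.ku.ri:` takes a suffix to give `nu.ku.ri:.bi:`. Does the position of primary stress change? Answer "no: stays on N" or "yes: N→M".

Base `nu.ku.ri:` (3 syllables):
  Weights: 1 nu L, 2 ku L, 3 ri: H.
  The penult (syllable 2, ku) is light, so stress falls on the antepenult (syllable 1, nu).
  → primary stress on syllable 1.
Suffixed `nu.ku.ri:.bi:` (4 syllables):
  Weights: 2 ku L, 3 ri: H, 4 bi: H.
  The penult (syllable 3, ri:) is heavy, so it takes stress.
  → primary stress on syllable 3.

yes: 1→3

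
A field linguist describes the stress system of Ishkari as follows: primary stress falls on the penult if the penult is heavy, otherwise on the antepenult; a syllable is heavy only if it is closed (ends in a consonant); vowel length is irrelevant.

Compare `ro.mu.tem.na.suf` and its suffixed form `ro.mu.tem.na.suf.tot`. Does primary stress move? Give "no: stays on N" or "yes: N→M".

yes: 3→5

Base `ro.mu.tem.na.suf` (5 syllables):
  Weights: 3 tem H, 4 na L, 5 suf H.
  The penult (syllable 4, na) is light, so stress falls on the antepenult (syllable 3, tem).
  → primary stress on syllable 3.
Suffixed `ro.mu.tem.na.suf.tot` (6 syllables):
  Weights: 4 na L, 5 suf H, 6 tot H.
  The penult (syllable 5, suf) is heavy, so it takes stress.
  → primary stress on syllable 5.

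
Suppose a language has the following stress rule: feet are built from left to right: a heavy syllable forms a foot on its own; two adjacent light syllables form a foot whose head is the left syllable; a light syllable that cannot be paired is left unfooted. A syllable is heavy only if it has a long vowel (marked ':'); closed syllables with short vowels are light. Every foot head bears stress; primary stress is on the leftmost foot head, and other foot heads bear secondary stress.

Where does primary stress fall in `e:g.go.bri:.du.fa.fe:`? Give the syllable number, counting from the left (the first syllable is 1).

Weights: 1 e:g H, 2 go L, 3 bri: H, 4 du L, 5 fa L, 6 fe: H.
Parse left to right (heavy = foot alone; LL = one foot; stranded L unfooted): (ˈe:g) go (ˈbri:) (ˈdu.fa) (ˈfe:).
Foot heads: 1, 3, 4, 6.
Primary stress on the leftmost head = syllable 1.
Primary stress: syllable 1 → ˈe:g.go.bri:.du.fa.fe:.

1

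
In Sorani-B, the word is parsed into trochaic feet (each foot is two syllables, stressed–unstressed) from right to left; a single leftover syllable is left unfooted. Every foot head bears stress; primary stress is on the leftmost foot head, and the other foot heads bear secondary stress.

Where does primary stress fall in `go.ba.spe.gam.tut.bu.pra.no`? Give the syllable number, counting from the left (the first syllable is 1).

Parse right to left into trochaic (ˈσσ) feet: (ˈgo.ba) (ˈspe.gam) (ˈtut.bu) (ˈpra.no).
Foot heads (stressed positions): 1, 3, 5, 7.
End Rule Leftmost: primary stress on the leftmost head = syllable 1.
Primary stress: syllable 1 → ˈgo.ba.spe.gam.tut.bu.pra.no.

1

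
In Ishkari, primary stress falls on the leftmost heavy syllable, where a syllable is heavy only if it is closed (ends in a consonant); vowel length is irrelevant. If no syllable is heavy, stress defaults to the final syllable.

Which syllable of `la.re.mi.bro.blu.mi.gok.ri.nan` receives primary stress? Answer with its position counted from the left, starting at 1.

7

Weights: 1 la L, 2 re L, 3 mi L, 4 bro L, 5 blu L, 6 mi L, 7 gok H, 8 ri L, 9 nan H.
Heavy syllables in the domain: 7, 9. The leftmost is syllable 7 (gok).
Primary stress: syllable 7 → la.re.mi.bro.blu.mi.ˈgok.ri.nan.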